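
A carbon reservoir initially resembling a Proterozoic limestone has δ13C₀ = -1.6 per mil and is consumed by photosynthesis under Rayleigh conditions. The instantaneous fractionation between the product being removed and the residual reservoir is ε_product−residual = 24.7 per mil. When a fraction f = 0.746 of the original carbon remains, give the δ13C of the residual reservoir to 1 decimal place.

Rayleigh residual: δ_res = (δ₀ + 1000)·f^(α−1) − 1000
α = ε/1000 + 1 = 1.02470, so α − 1 = 0.02470
f^(α−1) = 0.746^(0.02470) = 0.992788
δ_res = (-1.6 + 1000) × 0.992788 − 1000 = 991.200 − 1000 = -8.80 per mil

-8.8 per mil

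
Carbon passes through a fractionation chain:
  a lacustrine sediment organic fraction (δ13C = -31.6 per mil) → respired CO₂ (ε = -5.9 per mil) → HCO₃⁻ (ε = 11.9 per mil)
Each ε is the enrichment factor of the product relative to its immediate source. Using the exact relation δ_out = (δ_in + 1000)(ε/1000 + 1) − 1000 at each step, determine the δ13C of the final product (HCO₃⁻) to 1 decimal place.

step 1: δ = (-31.60 + 1000)·(-5.9/1000 + 1) − 1000 = -37.31 per mil
step 2: δ = (-37.31 + 1000)·(11.9/1000 + 1) − 1000 = -25.86 per mil

-25.9 per mil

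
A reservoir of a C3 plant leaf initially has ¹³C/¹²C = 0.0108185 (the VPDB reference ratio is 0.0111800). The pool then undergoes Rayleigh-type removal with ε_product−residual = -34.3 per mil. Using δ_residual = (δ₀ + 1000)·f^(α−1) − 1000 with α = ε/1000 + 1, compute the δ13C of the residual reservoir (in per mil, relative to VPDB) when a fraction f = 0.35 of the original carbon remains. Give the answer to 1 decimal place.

δ₀ = (0.0108185/0.0111800 − 1)×1000 = (0.967665 − 1)×1000 = -32.335 per mil
α − 1 = ε/1000 = -0.0343
f^(α−1) = 0.35^(-0.0343) = 1.036665
δ_res = (-32.335 + 1000) × 1.036665 − 1000 = 1003.145 − 1000 = 3.14 per mil

3.1 per mil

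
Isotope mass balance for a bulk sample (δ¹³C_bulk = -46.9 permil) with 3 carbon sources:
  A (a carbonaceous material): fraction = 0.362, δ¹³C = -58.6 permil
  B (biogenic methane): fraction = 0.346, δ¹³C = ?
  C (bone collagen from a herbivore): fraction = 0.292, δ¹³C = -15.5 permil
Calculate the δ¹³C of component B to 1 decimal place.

Isotope mass balance: δ_bulk = Σ fᵢ·δᵢ.
-46.9 = 0.362×(-58.6) + 0.346×δ_B + 0.292×(-15.5)
0.346·δ_B = -46.9 − (-25.739) = -21.161
δ_B = -21.161 / 0.346 = -61.16 permil

-61.2 permil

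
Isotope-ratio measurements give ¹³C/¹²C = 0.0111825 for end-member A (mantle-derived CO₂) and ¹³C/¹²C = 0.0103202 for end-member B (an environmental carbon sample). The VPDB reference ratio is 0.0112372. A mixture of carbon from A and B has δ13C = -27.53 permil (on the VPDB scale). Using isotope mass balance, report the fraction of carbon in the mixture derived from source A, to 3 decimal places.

0.705

δ_A = (0.0111825/0.0112372 − 1)×1000 = (0.995132 − 1)×1000 = -4.868 permil
δ_B = (0.0103202/0.0112372 − 1)×1000 = (0.918396 − 1)×1000 = -81.604 permil
f_A = (δ_mix − δ_B)/(δ_A − δ_B) = (-27.53 − (-81.604))/(-4.868 − (-81.604))
f_A = 54.074 / 76.736 = 0.7047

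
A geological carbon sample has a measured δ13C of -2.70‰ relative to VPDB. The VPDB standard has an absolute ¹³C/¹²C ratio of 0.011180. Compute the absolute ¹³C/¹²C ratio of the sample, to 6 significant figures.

R_sample = R_standard × (δ13C/1000 + 1)
R_sample = 0.011180 × (-2.70/1000 + 1) = 0.011180 × 0.997300
R_sample = 0.0111498

0.0111498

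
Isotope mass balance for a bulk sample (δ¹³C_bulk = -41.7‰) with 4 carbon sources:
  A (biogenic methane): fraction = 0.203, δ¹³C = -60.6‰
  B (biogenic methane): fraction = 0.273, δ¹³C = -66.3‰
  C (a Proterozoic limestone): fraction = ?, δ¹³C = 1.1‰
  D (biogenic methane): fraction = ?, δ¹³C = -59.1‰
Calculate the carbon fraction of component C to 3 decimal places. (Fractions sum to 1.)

0.327

Let f_C and f_D be the unknown fractions; fractions sum to 1 so f_C + f_D = 0.524.
Mass balance: Σ fᵢ·δᵢ = δ_bulk ⇒ f_C·(1.1) + f_D·(-59.1) = -41.7 − (-30.402) = -11.298
Substitute f_D = 0.524 − f_C:
f_C·(1.1 − -59.1) = -11.298 − 0.524×(-59.1) = 19.670
f_C = 19.670 / 60.2 = 0.3267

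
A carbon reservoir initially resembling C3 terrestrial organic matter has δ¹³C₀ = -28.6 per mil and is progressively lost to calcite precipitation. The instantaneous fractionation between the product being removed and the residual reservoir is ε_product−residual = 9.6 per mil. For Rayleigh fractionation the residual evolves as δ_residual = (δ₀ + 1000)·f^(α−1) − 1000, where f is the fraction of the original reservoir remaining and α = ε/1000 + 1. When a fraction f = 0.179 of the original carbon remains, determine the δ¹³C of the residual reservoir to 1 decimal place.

-44.5 per mil

Rayleigh residual: δ_res = (δ₀ + 1000)·f^(α−1) − 1000
α = ε/1000 + 1 = 1.00960, so α − 1 = 0.00960
f^(α−1) = 0.179^(0.00960) = 0.983620
δ_res = (-28.6 + 1000) × 0.983620 − 1000 = 955.489 − 1000 = -44.51 per mil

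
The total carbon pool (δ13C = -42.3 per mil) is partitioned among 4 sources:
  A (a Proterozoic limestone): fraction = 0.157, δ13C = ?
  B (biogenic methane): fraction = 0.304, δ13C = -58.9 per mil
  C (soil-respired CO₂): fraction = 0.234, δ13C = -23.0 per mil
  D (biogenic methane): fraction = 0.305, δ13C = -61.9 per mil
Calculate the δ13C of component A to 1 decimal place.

Isotope mass balance: δ_bulk = Σ fᵢ·δᵢ.
-42.3 = 0.157×δ_A + 0.304×(-58.9) + 0.234×(-23.0) + 0.305×(-61.9)
0.157·δ_A = -42.3 − (-42.167) = -0.133
δ_A = -0.133 / 0.157 = -0.85 per mil

-0.8 per mil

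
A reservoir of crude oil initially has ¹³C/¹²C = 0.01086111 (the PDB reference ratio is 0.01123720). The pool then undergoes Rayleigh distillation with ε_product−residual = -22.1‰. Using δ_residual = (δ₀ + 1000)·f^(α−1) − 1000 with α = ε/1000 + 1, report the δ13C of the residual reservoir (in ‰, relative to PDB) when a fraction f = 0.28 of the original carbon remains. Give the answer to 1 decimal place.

-5.9‰

δ₀ = (0.01086111/0.01123720 − 1)×1000 = (0.966532 − 1)×1000 = -33.468‰
α − 1 = ε/1000 = -0.0221
f^(α−1) = 0.28^(-0.0221) = 1.028532
δ_res = (-33.468 + 1000) × 1.028532 − 1000 = 994.109 − 1000 = -5.89‰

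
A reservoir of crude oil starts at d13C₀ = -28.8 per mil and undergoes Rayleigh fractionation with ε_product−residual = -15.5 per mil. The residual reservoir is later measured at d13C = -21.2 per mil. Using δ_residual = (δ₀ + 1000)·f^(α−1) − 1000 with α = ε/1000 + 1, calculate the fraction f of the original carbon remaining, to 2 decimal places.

α − 1 = ε/1000 = -0.0155
(δ_res + 1000)/(δ₀ + 1000) = (-21.2 + 1000)/(-28.8 + 1000) = 978.8/971.2 = 1.007825
f = 1.007825^(1/-0.0155) = exp(ln(1.007825)/-0.0155) = exp(0.00779/-0.0155)
f = exp(-0.5029) = 0.6048

0.60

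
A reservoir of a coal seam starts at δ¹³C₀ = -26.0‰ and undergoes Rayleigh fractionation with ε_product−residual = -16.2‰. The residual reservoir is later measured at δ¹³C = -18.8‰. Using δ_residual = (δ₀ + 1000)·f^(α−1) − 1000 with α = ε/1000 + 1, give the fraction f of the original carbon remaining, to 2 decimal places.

α − 1 = ε/1000 = -0.0162
(δ_res + 1000)/(δ₀ + 1000) = (-18.8 + 1000)/(-26.0 + 1000) = 981.2/974.0 = 1.007392
f = 1.007392^(1/-0.0162) = exp(ln(1.007392)/-0.0162) = exp(0.00737/-0.0162)
f = exp(-0.4546) = 0.6347

0.63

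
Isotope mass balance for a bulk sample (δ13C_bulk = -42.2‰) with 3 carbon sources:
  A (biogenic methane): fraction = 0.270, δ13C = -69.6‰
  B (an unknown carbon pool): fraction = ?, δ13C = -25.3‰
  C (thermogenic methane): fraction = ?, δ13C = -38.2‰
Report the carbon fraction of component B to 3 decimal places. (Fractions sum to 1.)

0.347

Let f_B and f_C be the unknown fractions; fractions sum to 1 so f_B + f_C = 0.730.
Mass balance: Σ fᵢ·δᵢ = δ_bulk ⇒ f_B·(-25.3) + f_C·(-38.2) = -42.2 − (-18.792) = -23.408
Substitute f_C = 0.730 − f_B:
f_B·(-25.3 − -38.2) = -23.408 − 0.730×(-38.2) = 4.478
f_B = 4.478 / 12.9 = 0.3471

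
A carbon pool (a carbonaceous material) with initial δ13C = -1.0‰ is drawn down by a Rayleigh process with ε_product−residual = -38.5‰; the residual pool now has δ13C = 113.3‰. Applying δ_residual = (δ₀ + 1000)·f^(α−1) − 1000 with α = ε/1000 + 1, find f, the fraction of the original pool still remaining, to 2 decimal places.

α − 1 = ε/1000 = -0.0385
(δ_res + 1000)/(δ₀ + 1000) = (113.3 + 1000)/(-1.0 + 1000) = 1113.3/999.0 = 1.114414
f = 1.114414^(1/-0.0385) = exp(ln(1.114414)/-0.0385) = exp(0.10833/-0.0385)
f = exp(-2.8137) = 0.0600

0.06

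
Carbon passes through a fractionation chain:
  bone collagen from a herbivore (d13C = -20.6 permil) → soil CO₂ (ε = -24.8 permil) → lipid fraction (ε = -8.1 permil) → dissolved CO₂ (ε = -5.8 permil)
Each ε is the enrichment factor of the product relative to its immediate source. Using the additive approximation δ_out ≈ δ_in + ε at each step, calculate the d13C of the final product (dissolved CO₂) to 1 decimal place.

-59.3 permil

step 1: δ ≈ -20.6 + (-24.8) = -45.4 permil
step 2: δ ≈ -45.4 + (-8.1) = -53.5 permil
step 3: δ ≈ -53.5 + (-5.8) = -59.3 permil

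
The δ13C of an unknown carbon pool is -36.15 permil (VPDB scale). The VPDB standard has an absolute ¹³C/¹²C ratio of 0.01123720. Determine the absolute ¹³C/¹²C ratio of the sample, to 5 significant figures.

R_sample = R_standard × (δ13C/1000 + 1)
R_sample = 0.01123720 × (-36.15/1000 + 1) = 0.01123720 × 0.963850
R_sample = 0.0108310

0.010831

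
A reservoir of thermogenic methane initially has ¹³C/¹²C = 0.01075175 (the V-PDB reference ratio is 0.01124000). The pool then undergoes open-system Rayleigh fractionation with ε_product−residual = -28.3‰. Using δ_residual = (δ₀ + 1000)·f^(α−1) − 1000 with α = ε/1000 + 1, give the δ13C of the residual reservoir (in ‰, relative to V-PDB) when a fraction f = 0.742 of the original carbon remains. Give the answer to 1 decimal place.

δ₀ = (0.01075175/0.01124000 − 1)×1000 = (0.956561 − 1)×1000 = -43.439‰
α − 1 = ε/1000 = -0.0283
f^(α−1) = 0.742^(-0.0283) = 1.008481
δ_res = (-43.439 + 1000) × 1.008481 − 1000 = 964.674 − 1000 = -35.33‰

-35.3‰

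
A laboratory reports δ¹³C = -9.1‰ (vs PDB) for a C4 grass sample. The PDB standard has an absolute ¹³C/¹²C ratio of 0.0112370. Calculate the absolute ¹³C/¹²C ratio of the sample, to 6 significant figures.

0.0111347

R_sample = R_standard × (δ¹³C/1000 + 1)
R_sample = 0.0112370 × (-9.1/1000 + 1) = 0.0112370 × 0.990900
R_sample = 0.0111347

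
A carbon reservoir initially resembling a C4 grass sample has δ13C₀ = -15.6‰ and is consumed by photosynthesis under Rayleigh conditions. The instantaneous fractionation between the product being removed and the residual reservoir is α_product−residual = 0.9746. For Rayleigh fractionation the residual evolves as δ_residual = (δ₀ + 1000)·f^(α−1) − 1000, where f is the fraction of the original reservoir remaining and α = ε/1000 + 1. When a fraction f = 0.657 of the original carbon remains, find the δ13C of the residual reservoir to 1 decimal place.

-5.0‰

Rayleigh residual: δ_res = (δ₀ + 1000)·f^(α−1) − 1000
α − 1 = -0.02540
f^(α−1) = 0.657^(-0.02540) = 1.010727
δ_res = (-15.6 + 1000) × 1.010727 − 1000 = 994.960 − 1000 = -5.04‰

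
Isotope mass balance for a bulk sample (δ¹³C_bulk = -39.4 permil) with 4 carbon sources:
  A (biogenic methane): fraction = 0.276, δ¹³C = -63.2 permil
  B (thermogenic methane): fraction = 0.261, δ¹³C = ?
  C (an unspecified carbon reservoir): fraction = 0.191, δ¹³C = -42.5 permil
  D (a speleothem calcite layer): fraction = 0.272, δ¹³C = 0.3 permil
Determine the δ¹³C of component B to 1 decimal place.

Isotope mass balance: δ_bulk = Σ fᵢ·δᵢ.
-39.4 = 0.276×(-63.2) + 0.261×δ_B + 0.191×(-42.5) + 0.272×(0.3)
0.261·δ_B = -39.4 − (-25.479) = -13.921
δ_B = -13.921 / 0.261 = -53.34 permil

-53.3 permil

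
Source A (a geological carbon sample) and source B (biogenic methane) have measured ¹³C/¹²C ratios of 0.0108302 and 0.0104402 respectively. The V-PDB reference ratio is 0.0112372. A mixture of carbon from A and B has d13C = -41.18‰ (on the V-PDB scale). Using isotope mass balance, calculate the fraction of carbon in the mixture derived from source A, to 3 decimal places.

0.857

δ_A = (0.0108302/0.0112372 − 1)×1000 = (0.963781 − 1)×1000 = -36.219‰
δ_B = (0.0104402/0.0112372 − 1)×1000 = (0.929075 − 1)×1000 = -70.925‰
f_A = (δ_mix − δ_B)/(δ_A − δ_B) = (-41.18 − (-70.925))/(-36.219 − (-70.925))
f_A = 29.745 / 34.706 = 0.8571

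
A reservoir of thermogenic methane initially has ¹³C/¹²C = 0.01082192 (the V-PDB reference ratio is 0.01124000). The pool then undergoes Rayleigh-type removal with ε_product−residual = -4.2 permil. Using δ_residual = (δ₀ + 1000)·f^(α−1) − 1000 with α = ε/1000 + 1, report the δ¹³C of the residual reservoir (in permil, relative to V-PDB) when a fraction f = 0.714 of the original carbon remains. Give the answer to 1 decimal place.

-35.8 permil

δ₀ = (0.01082192/0.01124000 − 1)×1000 = (0.962804 − 1)×1000 = -37.196 permil
α − 1 = ε/1000 = -0.0042
f^(α−1) = 0.714^(-0.0042) = 1.001416
δ_res = (-37.196 + 1000) × 1.001416 − 1000 = 964.167 − 1000 = -35.83 permil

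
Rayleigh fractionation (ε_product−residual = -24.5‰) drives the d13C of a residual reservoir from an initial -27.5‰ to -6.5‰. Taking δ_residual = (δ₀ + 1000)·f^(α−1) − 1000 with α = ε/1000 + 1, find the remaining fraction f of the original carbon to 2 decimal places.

α − 1 = ε/1000 = -0.0245
(δ_res + 1000)/(δ₀ + 1000) = (-6.5 + 1000)/(-27.5 + 1000) = 993.5/972.5 = 1.021594
f = 1.021594^(1/-0.0245) = exp(ln(1.021594)/-0.0245) = exp(0.02136/-0.0245)
f = exp(-0.8720) = 0.4181

0.42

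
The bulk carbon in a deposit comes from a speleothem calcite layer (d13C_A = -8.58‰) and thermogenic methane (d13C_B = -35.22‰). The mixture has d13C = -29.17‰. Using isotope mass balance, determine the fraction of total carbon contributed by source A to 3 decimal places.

0.227

δ_mix = f_A·δ_A + (1 − f_A)·δ_B  ⇒  f_A = (δ_mix − δ_B)/(δ_A − δ_B)
f_A = (-29.17 − (-35.22)) / (-8.58 − (-35.22))
f_A = 6.05 / 26.64 = 0.2271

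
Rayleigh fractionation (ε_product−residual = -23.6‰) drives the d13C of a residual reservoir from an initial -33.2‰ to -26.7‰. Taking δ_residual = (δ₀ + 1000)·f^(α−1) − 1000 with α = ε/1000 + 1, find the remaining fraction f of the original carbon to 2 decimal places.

α − 1 = ε/1000 = -0.0236
(δ_res + 1000)/(δ₀ + 1000) = (-26.7 + 1000)/(-33.2 + 1000) = 973.3/966.8 = 1.006723
f = 1.006723^(1/-0.0236) = exp(ln(1.006723)/-0.0236) = exp(0.00670/-0.0236)
f = exp(-0.2839) = 0.7528

0.75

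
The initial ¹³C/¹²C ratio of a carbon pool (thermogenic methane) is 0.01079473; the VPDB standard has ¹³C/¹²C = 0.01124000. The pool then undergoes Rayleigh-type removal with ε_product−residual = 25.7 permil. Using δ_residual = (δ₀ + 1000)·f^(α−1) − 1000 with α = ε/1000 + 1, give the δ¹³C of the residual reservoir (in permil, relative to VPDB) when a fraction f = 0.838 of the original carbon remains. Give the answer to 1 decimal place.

δ₀ = (0.01079473/0.01124000 − 1)×1000 = (0.960385 − 1)×1000 = -39.615 permil
α − 1 = ε/1000 = 0.0257
f^(α−1) = 0.838^(0.0257) = 0.995468
δ_res = (-39.615 + 1000) × 0.995468 − 1000 = 956.033 − 1000 = -43.97 permil

-44.0 permil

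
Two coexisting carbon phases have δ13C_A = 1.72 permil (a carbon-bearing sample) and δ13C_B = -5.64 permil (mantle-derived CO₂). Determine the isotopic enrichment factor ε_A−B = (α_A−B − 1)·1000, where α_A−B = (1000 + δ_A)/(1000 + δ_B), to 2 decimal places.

7.40 permil

α_A−B = (1000 + 1.72) / (1000 + -5.64) = 1001.72 / 994.36 = 1.007402
ε_A−B = (1.007402 − 1) × 1000 = 7.402 permil
(The approximation ε ≈ δ_A − δ_B would give 7.36 permil.)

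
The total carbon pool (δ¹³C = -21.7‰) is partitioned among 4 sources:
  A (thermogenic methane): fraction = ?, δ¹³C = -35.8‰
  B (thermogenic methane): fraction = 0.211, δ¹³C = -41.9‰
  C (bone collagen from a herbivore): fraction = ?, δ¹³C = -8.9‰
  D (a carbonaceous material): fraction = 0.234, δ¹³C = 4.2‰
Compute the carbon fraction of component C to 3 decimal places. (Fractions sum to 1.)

Let f_C and f_A be the unknown fractions; fractions sum to 1 so f_C + f_A = 0.555.
Mass balance: Σ fᵢ·δᵢ = δ_bulk ⇒ f_C·(-8.9) + f_A·(-35.8) = -21.7 − (-7.858) = -13.842
Substitute f_A = 0.555 − f_C:
f_C·(-8.9 − -35.8) = -13.842 − 0.555×(-35.8) = 6.027
f_C = 6.027 / 26.9 = 0.2241

0.224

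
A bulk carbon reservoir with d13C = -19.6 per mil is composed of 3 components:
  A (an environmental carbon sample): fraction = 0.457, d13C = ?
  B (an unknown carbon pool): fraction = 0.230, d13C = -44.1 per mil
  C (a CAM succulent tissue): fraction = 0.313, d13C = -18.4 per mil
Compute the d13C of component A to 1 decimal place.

Isotope mass balance: δ_bulk = Σ fᵢ·δᵢ.
-19.6 = 0.457×δ_A + 0.230×(-44.1) + 0.313×(-18.4)
0.457·δ_A = -19.6 − (-15.902) = -3.698
δ_A = -3.698 / 0.457 = -8.09 per mil

-8.1 per mil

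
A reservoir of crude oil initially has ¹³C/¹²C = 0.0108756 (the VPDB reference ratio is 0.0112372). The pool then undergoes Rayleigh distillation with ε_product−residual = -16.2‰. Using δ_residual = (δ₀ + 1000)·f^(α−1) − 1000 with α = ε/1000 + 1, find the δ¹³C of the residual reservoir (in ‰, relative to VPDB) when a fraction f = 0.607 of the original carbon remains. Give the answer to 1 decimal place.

δ₀ = (0.0108756/0.0112372 − 1)×1000 = (0.967821 − 1)×1000 = -32.179‰
α − 1 = ε/1000 = -0.0162
f^(α−1) = 0.607^(-0.0162) = 1.008120
δ_res = (-32.179 + 1000) × 1.008120 − 1000 = 975.680 − 1000 = -24.32‰

-24.3‰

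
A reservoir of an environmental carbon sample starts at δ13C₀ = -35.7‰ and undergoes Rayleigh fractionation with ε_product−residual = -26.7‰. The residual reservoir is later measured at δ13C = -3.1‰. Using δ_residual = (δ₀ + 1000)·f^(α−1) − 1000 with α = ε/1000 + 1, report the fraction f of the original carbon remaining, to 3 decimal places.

α − 1 = ε/1000 = -0.0267
(δ_res + 1000)/(δ₀ + 1000) = (-3.1 + 1000)/(-35.7 + 1000) = 996.9/964.3 = 1.033807
f = 1.033807^(1/-0.0267) = exp(ln(1.033807)/-0.0267) = exp(0.03325/-0.0267)
f = exp(-1.2452) = 0.2879

0.288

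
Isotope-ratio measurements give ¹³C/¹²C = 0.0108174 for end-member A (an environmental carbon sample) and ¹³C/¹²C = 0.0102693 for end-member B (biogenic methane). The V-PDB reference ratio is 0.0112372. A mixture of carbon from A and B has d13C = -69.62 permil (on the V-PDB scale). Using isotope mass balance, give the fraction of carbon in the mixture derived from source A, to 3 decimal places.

0.339

δ_A = (0.0108174/0.0112372 − 1)×1000 = (0.962642 − 1)×1000 = -37.358 permil
δ_B = (0.0102693/0.0112372 − 1)×1000 = (0.913866 − 1)×1000 = -86.134 permil
f_A = (δ_mix − δ_B)/(δ_A − δ_B) = (-69.62 − (-86.134))/(-37.358 − (-86.134))
f_A = 16.514 / 48.775 = 0.3386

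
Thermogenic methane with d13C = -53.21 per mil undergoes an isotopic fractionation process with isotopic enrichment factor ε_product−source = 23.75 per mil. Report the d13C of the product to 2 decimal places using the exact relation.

To first order, δ_product ≈ δ_source + ε = -29.46 per mil.
Exactly, δ_product = (δ_source + 1000)·(ε/1000 + 1) − 1000.
δ_product = (-53.21 + 1000) × (23.75/1000 + 1) − 1000
δ_product = -30.724 per mil

-30.72 per mil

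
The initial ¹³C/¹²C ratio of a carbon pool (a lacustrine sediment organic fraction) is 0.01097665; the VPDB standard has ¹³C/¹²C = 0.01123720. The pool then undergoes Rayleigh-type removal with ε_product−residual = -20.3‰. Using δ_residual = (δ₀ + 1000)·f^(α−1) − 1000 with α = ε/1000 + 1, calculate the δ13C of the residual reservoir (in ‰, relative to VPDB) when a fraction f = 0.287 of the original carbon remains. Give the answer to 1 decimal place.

1.9‰

δ₀ = (0.01097665/0.01123720 − 1)×1000 = (0.976814 − 1)×1000 = -23.186‰
α − 1 = ε/1000 = -0.0203
f^(α−1) = 0.287^(-0.0203) = 1.025664
δ_res = (-23.186 + 1000) × 1.025664 − 1000 = 1001.882 − 1000 = 1.88‰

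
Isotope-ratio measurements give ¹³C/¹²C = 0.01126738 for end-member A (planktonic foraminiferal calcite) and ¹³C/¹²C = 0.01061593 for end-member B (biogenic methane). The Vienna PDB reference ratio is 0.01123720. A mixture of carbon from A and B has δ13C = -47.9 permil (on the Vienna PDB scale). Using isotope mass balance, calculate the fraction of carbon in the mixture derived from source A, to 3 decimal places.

0.127

δ_A = (0.01126738/0.01123720 − 1)×1000 = (1.002686 − 1)×1000 = 2.686 permil
δ_B = (0.01061593/0.01123720 − 1)×1000 = (0.944713 − 1)×1000 = -55.287 permil
f_A = (δ_mix − δ_B)/(δ_A − δ_B) = (-47.9 − (-55.287))/(2.686 − (-55.287))
f_A = 7.387 / 57.973 = 0.1274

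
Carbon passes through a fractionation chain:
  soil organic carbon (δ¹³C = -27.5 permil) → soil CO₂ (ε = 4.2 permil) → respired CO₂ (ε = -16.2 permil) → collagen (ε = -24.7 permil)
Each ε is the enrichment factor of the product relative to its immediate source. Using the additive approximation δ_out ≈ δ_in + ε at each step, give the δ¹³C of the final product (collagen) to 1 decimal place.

step 1: δ ≈ -27.5 + (4.2) = -23.3 permil
step 2: δ ≈ -23.3 + (-16.2) = -39.5 permil
step 3: δ ≈ -39.5 + (-24.7) = -64.2 permil

-64.2 permil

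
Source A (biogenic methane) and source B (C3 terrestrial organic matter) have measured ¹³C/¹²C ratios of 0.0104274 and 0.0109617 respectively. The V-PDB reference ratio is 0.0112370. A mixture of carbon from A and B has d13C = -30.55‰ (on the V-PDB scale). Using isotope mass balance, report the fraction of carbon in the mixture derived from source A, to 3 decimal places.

δ_A = (0.0104274/0.0112370 − 1)×1000 = (0.927952 − 1)×1000 = -72.048‰
δ_B = (0.0109617/0.0112370 − 1)×1000 = (0.975501 − 1)×1000 = -24.499‰
f_A = (δ_mix − δ_B)/(δ_A − δ_B) = (-30.55 − (-24.499))/(-72.048 − (-24.499))
f_A = -6.051 / -47.548 = 0.1273

0.127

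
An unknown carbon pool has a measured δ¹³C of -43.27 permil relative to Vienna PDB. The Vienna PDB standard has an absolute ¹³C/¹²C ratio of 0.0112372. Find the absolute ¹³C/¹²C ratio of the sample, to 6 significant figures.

R_sample = R_standard × (δ¹³C/1000 + 1)
R_sample = 0.0112372 × (-43.27/1000 + 1) = 0.0112372 × 0.956730
R_sample = 0.0107510

0.0107510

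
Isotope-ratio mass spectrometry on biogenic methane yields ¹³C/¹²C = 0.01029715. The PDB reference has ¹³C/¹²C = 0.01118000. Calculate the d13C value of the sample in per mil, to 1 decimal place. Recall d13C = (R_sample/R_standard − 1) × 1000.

-79.0 per mil

d13C = (R_sample / R_standard − 1) × 1000
R_sample / R_standard = 0.01029715 / 0.01118000 = 0.921033
d13C = (0.921033 − 1) × 1000 = -78.97 per mil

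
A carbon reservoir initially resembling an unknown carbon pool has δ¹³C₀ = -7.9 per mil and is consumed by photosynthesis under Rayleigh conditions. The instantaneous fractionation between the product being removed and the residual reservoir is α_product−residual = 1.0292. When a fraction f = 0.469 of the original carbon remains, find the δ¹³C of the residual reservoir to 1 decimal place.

-29.6 per mil

Rayleigh residual: δ_res = (δ₀ + 1000)·f^(α−1) − 1000
α − 1 = 0.02920
f^(α−1) = 0.469^(0.02920) = 0.978134
δ_res = (-7.9 + 1000) × 0.978134 − 1000 = 970.406 − 1000 = -29.59 per mil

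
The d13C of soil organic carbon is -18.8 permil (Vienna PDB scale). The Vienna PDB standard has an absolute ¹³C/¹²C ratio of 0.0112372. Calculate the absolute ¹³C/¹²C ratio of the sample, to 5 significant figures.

0.011026

R_sample = R_standard × (d13C/1000 + 1)
R_sample = 0.0112372 × (-18.8/1000 + 1) = 0.0112372 × 0.981200
R_sample = 0.0110259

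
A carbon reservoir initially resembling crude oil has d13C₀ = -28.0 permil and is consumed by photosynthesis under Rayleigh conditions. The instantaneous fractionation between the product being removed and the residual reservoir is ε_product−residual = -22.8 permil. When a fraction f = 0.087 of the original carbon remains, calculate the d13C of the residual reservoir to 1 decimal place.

Rayleigh residual: δ_res = (δ₀ + 1000)·f^(α−1) − 1000
α = ε/1000 + 1 = 0.97720, so α − 1 = -0.02280
f^(α−1) = 0.087^(-0.02280) = 1.057253
δ_res = (-28.0 + 1000) × 1.057253 − 1000 = 1027.650 − 1000 = 27.65 permil

27.6 permil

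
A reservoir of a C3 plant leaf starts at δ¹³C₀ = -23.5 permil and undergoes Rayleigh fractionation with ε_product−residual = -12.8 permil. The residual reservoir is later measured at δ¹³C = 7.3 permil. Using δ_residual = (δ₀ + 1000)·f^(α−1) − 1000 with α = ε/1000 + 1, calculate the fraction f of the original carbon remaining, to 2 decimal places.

0.09

α − 1 = ε/1000 = -0.0128
(δ_res + 1000)/(δ₀ + 1000) = (7.3 + 1000)/(-23.5 + 1000) = 1007.3/976.5 = 1.031541
f = 1.031541^(1/-0.0128) = exp(ln(1.031541)/-0.0128) = exp(0.03105/-0.0128)
f = exp(-2.4261) = 0.0884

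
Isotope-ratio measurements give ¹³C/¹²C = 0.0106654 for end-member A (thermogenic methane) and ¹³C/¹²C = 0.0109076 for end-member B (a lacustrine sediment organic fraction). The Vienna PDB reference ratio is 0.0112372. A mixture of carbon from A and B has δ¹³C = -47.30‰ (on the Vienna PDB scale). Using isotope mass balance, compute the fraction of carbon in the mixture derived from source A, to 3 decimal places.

δ_A = (0.0106654/0.0112372 − 1)×1000 = (0.949115 − 1)×1000 = -50.885‰
δ_B = (0.0109076/0.0112372 − 1)×1000 = (0.970669 − 1)×1000 = -29.331‰
f_A = (δ_mix − δ_B)/(δ_A − δ_B) = (-47.30 − (-29.331))/(-50.885 − (-29.331))
f_A = -17.969 / -21.553 = 0.8337

0.834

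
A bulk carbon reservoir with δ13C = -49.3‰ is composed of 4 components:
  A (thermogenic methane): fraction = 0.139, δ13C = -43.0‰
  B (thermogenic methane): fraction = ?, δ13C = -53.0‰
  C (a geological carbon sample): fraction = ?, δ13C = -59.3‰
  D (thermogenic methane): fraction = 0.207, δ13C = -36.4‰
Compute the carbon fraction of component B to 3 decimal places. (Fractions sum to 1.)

Let f_B and f_C be the unknown fractions; fractions sum to 1 so f_B + f_C = 0.654.
Mass balance: Σ fᵢ·δᵢ = δ_bulk ⇒ f_B·(-53.0) + f_C·(-59.3) = -49.3 − (-13.512) = -35.788
Substitute f_C = 0.654 − f_B:
f_B·(-53.0 − -59.3) = -35.788 − 0.654×(-59.3) = 2.994
f_B = 2.994 / 6.3 = 0.4752

0.475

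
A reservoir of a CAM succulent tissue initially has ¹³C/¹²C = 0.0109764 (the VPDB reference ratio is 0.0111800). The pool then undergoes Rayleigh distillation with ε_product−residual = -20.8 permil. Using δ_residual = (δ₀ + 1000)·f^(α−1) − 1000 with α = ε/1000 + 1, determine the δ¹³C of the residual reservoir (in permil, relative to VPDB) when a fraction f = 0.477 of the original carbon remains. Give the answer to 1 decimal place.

δ₀ = (0.0109764/0.0111800 − 1)×1000 = (0.981789 − 1)×1000 = -18.211 permil
α − 1 = ε/1000 = -0.0208
f^(α−1) = 0.477^(-0.0208) = 1.015516
δ_res = (-18.211 + 1000) × 1.015516 − 1000 = 997.022 − 1000 = -2.98 permil

-3.0 permil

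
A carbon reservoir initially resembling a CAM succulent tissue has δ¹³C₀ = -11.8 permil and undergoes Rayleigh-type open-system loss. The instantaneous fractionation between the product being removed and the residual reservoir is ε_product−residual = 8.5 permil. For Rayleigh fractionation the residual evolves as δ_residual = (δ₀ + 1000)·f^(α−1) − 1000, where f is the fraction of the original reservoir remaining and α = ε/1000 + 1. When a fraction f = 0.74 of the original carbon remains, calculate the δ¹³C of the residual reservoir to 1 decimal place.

-14.3 permil

Rayleigh residual: δ_res = (δ₀ + 1000)·f^(α−1) − 1000
α = ε/1000 + 1 = 1.00850, so α − 1 = 0.00850
f^(α−1) = 0.74^(0.00850) = 0.997444
δ_res = (-11.8 + 1000) × 0.997444 − 1000 = 985.674 − 1000 = -14.33 permil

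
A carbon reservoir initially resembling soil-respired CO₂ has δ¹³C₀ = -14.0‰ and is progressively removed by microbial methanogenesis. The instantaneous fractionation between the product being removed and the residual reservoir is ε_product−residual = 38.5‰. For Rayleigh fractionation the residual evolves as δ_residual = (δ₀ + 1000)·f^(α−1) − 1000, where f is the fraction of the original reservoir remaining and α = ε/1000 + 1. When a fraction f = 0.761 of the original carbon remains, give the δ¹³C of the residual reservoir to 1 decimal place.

-24.3‰

Rayleigh residual: δ_res = (δ₀ + 1000)·f^(α−1) − 1000
α = ε/1000 + 1 = 1.03850, so α − 1 = 0.03850
f^(α−1) = 0.761^(0.03850) = 0.989540
δ_res = (-14.0 + 1000) × 0.989540 − 1000 = 975.686 − 1000 = -24.31‰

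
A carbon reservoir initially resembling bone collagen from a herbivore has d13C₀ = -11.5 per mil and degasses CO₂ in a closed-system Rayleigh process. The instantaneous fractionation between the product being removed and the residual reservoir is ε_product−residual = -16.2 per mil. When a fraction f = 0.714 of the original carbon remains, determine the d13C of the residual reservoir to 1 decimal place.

Rayleigh residual: δ_res = (δ₀ + 1000)·f^(α−1) − 1000
α = ε/1000 + 1 = 0.98380, so α − 1 = -0.01620
f^(α−1) = 0.714^(-0.01620) = 1.005472
δ_res = (-11.5 + 1000) × 1.005472 − 1000 = 993.909 − 1000 = -6.09 per mil

-6.1 per mil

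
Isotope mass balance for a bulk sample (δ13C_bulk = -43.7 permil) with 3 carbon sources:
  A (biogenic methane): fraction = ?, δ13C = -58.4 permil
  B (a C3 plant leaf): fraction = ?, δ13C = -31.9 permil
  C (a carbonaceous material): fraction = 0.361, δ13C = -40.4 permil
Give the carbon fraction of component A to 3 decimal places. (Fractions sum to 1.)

Let f_A and f_B be the unknown fractions; fractions sum to 1 so f_A + f_B = 0.639.
Mass balance: Σ fᵢ·δᵢ = δ_bulk ⇒ f_A·(-58.4) + f_B·(-31.9) = -43.7 − (-14.584) = -29.116
Substitute f_B = 0.639 − f_A:
f_A·(-58.4 − -31.9) = -29.116 − 0.639×(-31.9) = -8.732
f_A = -8.732 / -26.5 = 0.3295

0.329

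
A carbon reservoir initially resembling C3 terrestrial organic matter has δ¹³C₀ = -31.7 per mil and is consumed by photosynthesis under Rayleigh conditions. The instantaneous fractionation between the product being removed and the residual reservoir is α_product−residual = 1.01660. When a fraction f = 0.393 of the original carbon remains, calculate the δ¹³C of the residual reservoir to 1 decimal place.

Rayleigh residual: δ_res = (δ₀ + 1000)·f^(α−1) − 1000
α − 1 = 0.01660
f^(α−1) = 0.393^(0.01660) = 0.984616
δ_res = (-31.7 + 1000) × 0.984616 − 1000 = 953.404 − 1000 = -46.60 per mil

-46.6 per mil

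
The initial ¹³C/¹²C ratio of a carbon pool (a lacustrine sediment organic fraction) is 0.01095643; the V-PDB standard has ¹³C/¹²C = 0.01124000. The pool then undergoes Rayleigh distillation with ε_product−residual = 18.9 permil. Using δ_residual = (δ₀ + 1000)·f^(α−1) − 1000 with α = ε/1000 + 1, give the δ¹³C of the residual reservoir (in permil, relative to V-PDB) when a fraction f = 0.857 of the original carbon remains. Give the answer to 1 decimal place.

-28.1 permil

δ₀ = (0.01095643/0.01124000 − 1)×1000 = (0.974771 − 1)×1000 = -25.229 permil
α − 1 = ε/1000 = 0.0189
f^(α−1) = 0.857^(0.0189) = 0.997088
δ_res = (-25.229 + 1000) × 0.997088 − 1000 = 971.932 − 1000 = -28.07 permil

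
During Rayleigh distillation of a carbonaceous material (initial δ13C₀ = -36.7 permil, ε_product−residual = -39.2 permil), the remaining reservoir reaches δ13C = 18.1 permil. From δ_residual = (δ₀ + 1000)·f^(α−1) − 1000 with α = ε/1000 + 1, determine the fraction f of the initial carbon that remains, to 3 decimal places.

α − 1 = ε/1000 = -0.0392
(δ_res + 1000)/(δ₀ + 1000) = (18.1 + 1000)/(-36.7 + 1000) = 1018.1/963.3 = 1.056888
f = 1.056888^(1/-0.0392) = exp(ln(1.056888)/-0.0392) = exp(0.05533/-0.0392)
f = exp(-1.4114) = 0.2438

0.244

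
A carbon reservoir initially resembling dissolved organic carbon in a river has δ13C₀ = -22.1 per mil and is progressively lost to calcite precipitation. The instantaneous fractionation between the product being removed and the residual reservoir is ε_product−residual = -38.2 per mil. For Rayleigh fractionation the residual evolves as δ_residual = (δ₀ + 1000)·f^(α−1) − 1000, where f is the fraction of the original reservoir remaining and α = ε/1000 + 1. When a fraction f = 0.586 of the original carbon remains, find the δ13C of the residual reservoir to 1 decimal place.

Rayleigh residual: δ_res = (δ₀ + 1000)·f^(α−1) − 1000
α = ε/1000 + 1 = 0.96180, so α − 1 = -0.03820
f^(α−1) = 0.586^(-0.03820) = 1.020625
δ_res = (-22.1 + 1000) × 1.020625 − 1000 = 998.069 − 1000 = -1.93 per mil

-1.9 per mil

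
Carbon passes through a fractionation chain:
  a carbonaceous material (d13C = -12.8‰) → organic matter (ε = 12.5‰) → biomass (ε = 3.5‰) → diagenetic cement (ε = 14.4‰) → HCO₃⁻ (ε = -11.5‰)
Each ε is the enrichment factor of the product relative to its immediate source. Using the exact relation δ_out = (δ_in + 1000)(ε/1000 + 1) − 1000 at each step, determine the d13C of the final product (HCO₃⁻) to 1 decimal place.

step 1: δ = (-12.80 + 1000)·(12.5/1000 + 1) − 1000 = -0.46‰
step 2: δ = (-0.46 + 1000)·(3.5/1000 + 1) − 1000 = 3.04‰
step 3: δ = (3.04 + 1000)·(14.4/1000 + 1) − 1000 = 17.48‰
step 4: δ = (17.48 + 1000)·(-11.5/1000 + 1) − 1000 = 5.78‰

5.8‰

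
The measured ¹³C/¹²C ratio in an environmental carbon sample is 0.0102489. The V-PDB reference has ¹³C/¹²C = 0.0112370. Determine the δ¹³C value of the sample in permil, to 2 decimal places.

δ¹³C = (R_sample / R_standard − 1) × 1000
R_sample / R_standard = 0.0102489 / 0.0112370 = 0.912067
δ¹³C = (0.912067 − 1) × 1000 = -87.933 permil

-87.93 permil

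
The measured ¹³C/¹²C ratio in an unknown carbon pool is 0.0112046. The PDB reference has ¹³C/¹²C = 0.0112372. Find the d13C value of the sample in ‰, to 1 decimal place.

d13C = (R_sample / R_standard − 1) × 1000
R_sample / R_standard = 0.0112046 / 0.0112372 = 0.997099
d13C = (0.997099 − 1) × 1000 = -2.90‰

-2.9‰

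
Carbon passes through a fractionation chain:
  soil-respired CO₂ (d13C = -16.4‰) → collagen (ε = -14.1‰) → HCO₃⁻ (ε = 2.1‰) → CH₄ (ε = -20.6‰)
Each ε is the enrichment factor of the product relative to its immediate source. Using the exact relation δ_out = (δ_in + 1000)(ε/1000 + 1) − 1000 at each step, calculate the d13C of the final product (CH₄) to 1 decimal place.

-48.3‰

step 1: δ = (-16.40 + 1000)·(-14.1/1000 + 1) − 1000 = -30.27‰
step 2: δ = (-30.27 + 1000)·(2.1/1000 + 1) − 1000 = -28.23‰
step 3: δ = (-28.23 + 1000)·(-20.6/1000 + 1) − 1000 = -48.25‰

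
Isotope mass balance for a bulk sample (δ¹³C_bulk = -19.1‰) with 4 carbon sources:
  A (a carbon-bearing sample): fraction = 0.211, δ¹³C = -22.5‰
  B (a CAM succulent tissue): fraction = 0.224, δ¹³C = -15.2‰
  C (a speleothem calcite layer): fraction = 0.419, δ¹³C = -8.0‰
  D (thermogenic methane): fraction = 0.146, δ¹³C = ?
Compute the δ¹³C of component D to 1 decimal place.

-52.0‰

Isotope mass balance: δ_bulk = Σ fᵢ·δᵢ.
-19.1 = 0.211×(-22.5) + 0.224×(-15.2) + 0.419×(-8.0) + 0.146×δ_D
0.146·δ_D = -19.1 − (-11.504) = -7.596
δ_D = -7.596 / 0.146 = -52.03‰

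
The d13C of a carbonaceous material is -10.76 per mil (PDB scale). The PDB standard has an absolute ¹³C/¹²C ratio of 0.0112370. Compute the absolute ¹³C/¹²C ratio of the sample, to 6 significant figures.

0.0111161

R_sample = R_standard × (d13C/1000 + 1)
R_sample = 0.0112370 × (-10.76/1000 + 1) = 0.0112370 × 0.989240
R_sample = 0.0111161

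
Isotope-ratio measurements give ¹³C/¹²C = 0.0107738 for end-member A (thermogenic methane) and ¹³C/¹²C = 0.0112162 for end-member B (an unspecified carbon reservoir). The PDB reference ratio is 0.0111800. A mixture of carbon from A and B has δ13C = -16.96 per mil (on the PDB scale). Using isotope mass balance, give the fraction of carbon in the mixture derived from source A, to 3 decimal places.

δ_A = (0.0107738/0.0111800 − 1)×1000 = (0.963667 − 1)×1000 = -36.333 per mil
δ_B = (0.0112162/0.0111800 − 1)×1000 = (1.003238 − 1)×1000 = 3.238 per mil
f_A = (δ_mix − δ_B)/(δ_A − δ_B) = (-16.96 − (3.238))/(-36.333 − (3.238))
f_A = -20.198 / -39.571 = 0.5104

0.510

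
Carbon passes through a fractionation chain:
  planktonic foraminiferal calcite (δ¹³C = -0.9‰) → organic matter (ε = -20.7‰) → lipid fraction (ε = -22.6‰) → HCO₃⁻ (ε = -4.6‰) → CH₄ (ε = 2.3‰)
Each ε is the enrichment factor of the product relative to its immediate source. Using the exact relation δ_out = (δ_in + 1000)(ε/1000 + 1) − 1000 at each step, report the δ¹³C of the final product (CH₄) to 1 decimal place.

step 1: δ = (-0.90 + 1000)·(-20.7/1000 + 1) − 1000 = -21.58‰
step 2: δ = (-21.58 + 1000)·(-22.6/1000 + 1) − 1000 = -43.69‰
step 3: δ = (-43.69 + 1000)·(-4.6/1000 + 1) − 1000 = -48.09‰
step 4: δ = (-48.09 + 1000)·(2.3/1000 + 1) − 1000 = -45.90‰

-45.9‰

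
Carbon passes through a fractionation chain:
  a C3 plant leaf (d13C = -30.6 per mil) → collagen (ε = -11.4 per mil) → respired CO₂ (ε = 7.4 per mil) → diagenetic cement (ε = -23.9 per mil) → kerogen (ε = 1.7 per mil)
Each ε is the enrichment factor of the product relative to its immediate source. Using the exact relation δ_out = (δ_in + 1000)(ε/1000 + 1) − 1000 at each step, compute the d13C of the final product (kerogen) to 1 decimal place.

-56.0 per mil

step 1: δ = (-30.60 + 1000)·(-11.4/1000 + 1) − 1000 = -41.65 per mil
step 2: δ = (-41.65 + 1000)·(7.4/1000 + 1) − 1000 = -34.56 per mil
step 3: δ = (-34.56 + 1000)·(-23.9/1000 + 1) − 1000 = -57.63 per mil
step 4: δ = (-57.63 + 1000)·(1.7/1000 + 1) − 1000 = -56.03 per mil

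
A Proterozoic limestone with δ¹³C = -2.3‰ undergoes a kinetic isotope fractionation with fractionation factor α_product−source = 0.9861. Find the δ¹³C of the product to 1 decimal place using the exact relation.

-16.2‰

δ_product = (δ_source + 1000)·α − 1000
δ_product = (-2.3 + 1000) × 0.9861 − 1000
δ_product = 983.832 − 1000 = -16.17‰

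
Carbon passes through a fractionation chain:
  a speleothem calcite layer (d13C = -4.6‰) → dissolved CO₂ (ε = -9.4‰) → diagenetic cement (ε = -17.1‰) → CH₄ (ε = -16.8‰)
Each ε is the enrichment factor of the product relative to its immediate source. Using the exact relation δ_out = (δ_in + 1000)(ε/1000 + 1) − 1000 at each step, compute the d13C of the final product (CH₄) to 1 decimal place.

-47.1‰

step 1: δ = (-4.60 + 1000)·(-9.4/1000 + 1) − 1000 = -13.96‰
step 2: δ = (-13.96 + 1000)·(-17.1/1000 + 1) − 1000 = -30.82‰
step 3: δ = (-30.82 + 1000)·(-16.8/1000 + 1) − 1000 = -47.10‰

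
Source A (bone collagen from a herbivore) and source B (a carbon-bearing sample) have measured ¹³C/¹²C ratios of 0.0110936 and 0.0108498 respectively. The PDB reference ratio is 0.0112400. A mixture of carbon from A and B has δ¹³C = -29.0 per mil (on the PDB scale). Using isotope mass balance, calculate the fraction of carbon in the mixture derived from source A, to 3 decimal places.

0.263

δ_A = (0.0110936/0.0112400 − 1)×1000 = (0.986975 − 1)×1000 = -13.025 per mil
δ_B = (0.0108498/0.0112400 − 1)×1000 = (0.965285 − 1)×1000 = -34.715 per mil
f_A = (δ_mix − δ_B)/(δ_A − δ_B) = (-29.0 − (-34.715))/(-13.025 − (-34.715))
f_A = 5.715 / 21.690 = 0.2635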